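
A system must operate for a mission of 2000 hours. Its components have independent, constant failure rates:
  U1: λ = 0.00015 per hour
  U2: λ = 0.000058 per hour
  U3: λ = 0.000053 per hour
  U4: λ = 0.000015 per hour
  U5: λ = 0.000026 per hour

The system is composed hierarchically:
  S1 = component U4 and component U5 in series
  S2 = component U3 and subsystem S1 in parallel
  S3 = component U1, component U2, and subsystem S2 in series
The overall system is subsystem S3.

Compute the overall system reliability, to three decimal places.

0.654

R(U1) = exp(−0.00015 × 2000) = 0.74082
R(U2) = exp(−0.000058 × 2000) = 0.89048
R(U3) = exp(−0.000053 × 2000) = 0.89942
R(U4) = exp(−0.000015 × 2000) = 0.97045
R(U5) = exp(−0.000026 × 2000) = 0.94933
Series (U4 and U5): 0.97045 × 0.94933 = 0.92128
Parallel (U3 and [0.92128]): 1 − (1 − 0.89942)(1 − 0.92128) = 0.99208
Series (U1, U2, and [0.99208]): 0.74082 × 0.89048 × 0.99208 = 0.654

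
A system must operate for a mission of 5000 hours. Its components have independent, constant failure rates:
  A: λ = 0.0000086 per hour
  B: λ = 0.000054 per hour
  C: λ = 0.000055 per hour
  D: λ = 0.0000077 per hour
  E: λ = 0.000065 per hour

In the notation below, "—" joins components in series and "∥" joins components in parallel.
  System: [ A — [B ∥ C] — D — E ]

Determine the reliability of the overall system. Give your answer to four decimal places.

0.6281

R(A) = exp(−0.0000086 × 5000) = 0.957911
R(B) = exp(−0.000054 × 5000) = 0.763379
R(C) = exp(−0.000055 × 5000) = 0.759572
R(D) = exp(−0.0000077 × 5000) = 0.962232
R(E) = exp(−0.000065 × 5000) = 0.722527
Parallel (B and C): 1 − (1 − 0.763379)(1 − 0.759572) = 0.943110
Series (A, [0.943110], D, and E): 0.957911 × 0.943110 × 0.962232 × 0.722527 = 0.6281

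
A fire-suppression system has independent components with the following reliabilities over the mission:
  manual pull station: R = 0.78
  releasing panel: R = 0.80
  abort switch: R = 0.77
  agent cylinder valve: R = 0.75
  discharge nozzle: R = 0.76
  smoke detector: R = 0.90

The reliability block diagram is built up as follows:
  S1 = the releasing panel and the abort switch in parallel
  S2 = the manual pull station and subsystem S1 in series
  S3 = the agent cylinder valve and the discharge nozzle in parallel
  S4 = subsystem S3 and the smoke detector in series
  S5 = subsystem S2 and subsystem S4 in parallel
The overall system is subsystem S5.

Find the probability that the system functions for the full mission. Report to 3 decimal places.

0.961

Parallel (releasing panel and abort switch): 1 − (1 − 0.80000)(1 − 0.77000) = 0.95400
Series (manual pull station and [0.95400]): 0.78000 × 0.95400 = 0.74412
Parallel (agent cylinder valve and discharge nozzle): 1 − (1 − 0.75000)(1 − 0.76000) = 0.94000
Series ([0.94000] and smoke detector): 0.94000 × 0.90000 = 0.84600
Parallel ([0.74412] and [0.84600]): 1 − (1 − 0.74412)(1 − 0.84600) = 0.961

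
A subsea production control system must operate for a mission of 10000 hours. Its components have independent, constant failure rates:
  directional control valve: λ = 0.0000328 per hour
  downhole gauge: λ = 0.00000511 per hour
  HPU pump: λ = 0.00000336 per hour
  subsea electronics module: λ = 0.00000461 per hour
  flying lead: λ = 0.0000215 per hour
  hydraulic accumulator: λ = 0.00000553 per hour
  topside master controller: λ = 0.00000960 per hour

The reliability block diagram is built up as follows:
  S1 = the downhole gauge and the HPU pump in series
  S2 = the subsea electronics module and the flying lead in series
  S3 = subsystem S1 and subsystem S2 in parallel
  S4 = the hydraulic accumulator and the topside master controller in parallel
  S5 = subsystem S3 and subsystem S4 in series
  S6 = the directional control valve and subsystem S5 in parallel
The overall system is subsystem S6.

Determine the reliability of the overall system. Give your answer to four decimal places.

0.9934

R(directional control valve) = exp(−0.0000328 × 10000) = 0.720363
R(downhole gauge) = exp(−0.00000511 × 10000) = 0.950184
R(HPU pump) = exp(−0.00000336 × 10000) = 0.966958
R(subsea electronics module) = exp(−0.00000461 × 10000) = 0.954946
R(flying lead) = exp(−0.0000215 × 10000) = 0.806541
R(hydraulic accumulator) = exp(−0.00000553 × 10000) = 0.946201
R(topside master controller) = exp(−0.00000960 × 10000) = 0.908464
Series (downhole gauge and HPU pump): 0.950184 × 0.966958 = 0.918788
Series (subsea electronics module and flying lead): 0.954946 × 0.806541 = 0.770203
Parallel ([0.918788] and [0.770203]): 1 − (1 − 0.918788)(1 − 0.770203) = 0.981338
Parallel (hydraulic accumulator and topside master controller): 1 − (1 − 0.946201)(1 − 0.908464) = 0.995075
Series ([0.981338] and [0.995075]): 0.981338 × 0.995075 = 0.976505
Parallel (directional control valve and [0.976505]): 1 − (1 − 0.720363)(1 − 0.976505) = 0.9934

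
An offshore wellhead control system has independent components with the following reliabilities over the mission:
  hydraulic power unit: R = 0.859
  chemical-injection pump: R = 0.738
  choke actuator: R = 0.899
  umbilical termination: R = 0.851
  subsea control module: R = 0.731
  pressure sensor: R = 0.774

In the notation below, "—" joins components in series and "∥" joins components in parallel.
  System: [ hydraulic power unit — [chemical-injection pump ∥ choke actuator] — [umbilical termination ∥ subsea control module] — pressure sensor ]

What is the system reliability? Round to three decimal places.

Parallel (chemical-injection pump and choke actuator): 1 − (1 − 0.73800)(1 − 0.89900) = 0.97354
Parallel (umbilical termination and subsea control module): 1 − (1 − 0.85100)(1 − 0.73100) = 0.95992
Series (hydraulic power unit, [0.97354], [0.95992], and pressure sensor): 0.85900 × 0.97354 × 0.95992 × 0.77400 = 0.621

0.621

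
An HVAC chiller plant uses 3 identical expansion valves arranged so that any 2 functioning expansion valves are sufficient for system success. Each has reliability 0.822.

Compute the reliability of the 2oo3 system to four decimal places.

R = Σ_{i=2}^{3} C(3,i) p^i (1−p)^{3−i} with p = 0.822
C(3,2)·0.822^2·0.178^1 = 0.360815
C(3,3)·0.822^3·0.178^0 = 0.555412
Sum = 0.9162

0.9162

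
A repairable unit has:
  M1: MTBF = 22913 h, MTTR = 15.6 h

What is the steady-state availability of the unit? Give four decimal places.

0.9993

A(M1) = MTBF/(MTBF+MTTR) = 22913/(22913+15.6) = 0.9993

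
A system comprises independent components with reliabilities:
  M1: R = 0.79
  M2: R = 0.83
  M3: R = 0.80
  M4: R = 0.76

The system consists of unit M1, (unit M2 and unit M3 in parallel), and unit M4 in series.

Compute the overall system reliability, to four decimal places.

0.5800

Parallel (M2 and M3): 1 − (1 − 0.830000)(1 − 0.800000) = 0.966000
Series (M1, [0.966000], and M4): 0.790000 × 0.966000 × 0.760000 = 0.5800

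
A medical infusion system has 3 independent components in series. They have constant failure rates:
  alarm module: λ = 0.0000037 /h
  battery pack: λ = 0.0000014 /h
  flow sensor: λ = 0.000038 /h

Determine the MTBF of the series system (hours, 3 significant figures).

Series of exponential components: λ_sys = Σ λ_i
λ_sys = 0.0000037 + 0.0000014 + 0.000038 = 4.3100e-05 /h
MTBF = 1 / λ_sys = 23200 h

23200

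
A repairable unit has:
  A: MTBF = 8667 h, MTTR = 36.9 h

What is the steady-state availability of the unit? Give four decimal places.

A(A) = MTBF/(MTBF+MTTR) = 8667/(8667+36.9) = 0.9958

0.9958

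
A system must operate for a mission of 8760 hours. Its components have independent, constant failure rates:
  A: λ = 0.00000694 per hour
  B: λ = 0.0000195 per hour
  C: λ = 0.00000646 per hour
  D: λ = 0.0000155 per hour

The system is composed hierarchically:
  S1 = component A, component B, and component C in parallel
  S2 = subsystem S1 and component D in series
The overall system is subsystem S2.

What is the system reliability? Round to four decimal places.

R(A) = exp(−0.00000694 × 8760) = 0.941017
R(B) = exp(−0.0000195 × 8760) = 0.842973
R(C) = exp(−0.00000646 × 8760) = 0.944982
R(D) = exp(−0.0000155 × 8760) = 0.873035
Parallel (A, B, and C): 1 − (1 − 0.941017)(1 − 0.842973)(1 − 0.944982) = 0.999490
Series ([0.999490] and D): 0.999490 × 0.873035 = 0.8726

0.8726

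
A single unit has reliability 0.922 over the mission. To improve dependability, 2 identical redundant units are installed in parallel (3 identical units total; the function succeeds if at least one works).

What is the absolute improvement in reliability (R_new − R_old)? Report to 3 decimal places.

0.078

R_before = 0.922
R_after = 1 − (1 − 0.922)^3 = 1.000
ΔR = 1.000 − 0.922 = 0.078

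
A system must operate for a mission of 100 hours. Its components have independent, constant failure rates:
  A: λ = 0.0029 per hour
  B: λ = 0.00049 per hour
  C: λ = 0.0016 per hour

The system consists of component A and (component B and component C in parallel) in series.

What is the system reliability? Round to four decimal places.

R(A) = exp(−0.0029 × 100) = 0.748264
R(B) = exp(−0.00049 × 100) = 0.952181
R(C) = exp(−0.0016 × 100) = 0.852144
Parallel (B and C): 1 − (1 − 0.952181)(1 − 0.852144) = 0.992930
Series (A and [0.992930]): 0.748264 × 0.992930 = 0.7430

0.7430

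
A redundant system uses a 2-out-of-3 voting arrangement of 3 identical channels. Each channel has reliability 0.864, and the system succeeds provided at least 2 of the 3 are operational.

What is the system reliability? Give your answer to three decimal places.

0.950

R = Σ_{i=2}^{3} C(3,i) p^i (1−p)^{3−i} with p = 0.864
C(3,2)·0.864^2·0.136^1 = 0.30457
C(3,3)·0.864^3·0.136^0 = 0.64497
Sum = 0.950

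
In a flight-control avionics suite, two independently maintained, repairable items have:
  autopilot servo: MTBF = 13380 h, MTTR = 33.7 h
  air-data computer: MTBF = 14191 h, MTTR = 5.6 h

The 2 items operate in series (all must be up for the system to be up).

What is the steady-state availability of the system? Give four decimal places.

0.9971

A(autopilot servo) = MTBF/(MTBF+MTTR) = 13380/(13380+33.7) = 0.997488
A(air-data computer) = MTBF/(MTBF+MTTR) = 14191/(14191+5.6) = 0.999606
Series availability: 0.997488 × 0.999606 = 0.9971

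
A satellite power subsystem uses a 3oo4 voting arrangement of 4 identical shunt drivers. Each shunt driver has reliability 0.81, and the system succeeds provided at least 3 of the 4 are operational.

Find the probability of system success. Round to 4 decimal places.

0.8344

R = Σ_{i=3}^{4} C(4,i) p^i (1−p)^{4−i} with p = 0.81
C(4,3)·0.81^3·0.19^1 = 0.403895
C(4,4)·0.81^4·0.19^0 = 0.430467
Sum = 0.8344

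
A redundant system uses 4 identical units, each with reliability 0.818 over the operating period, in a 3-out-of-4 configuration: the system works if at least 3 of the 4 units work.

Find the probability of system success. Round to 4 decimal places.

R = Σ_{i=3}^{4} C(4,i) p^i (1−p)^{4−i} with p = 0.818
C(4,3)·0.818^3·0.182^1 = 0.398466
C(4,4)·0.818^4·0.182^0 = 0.447727
Sum = 0.8462

0.8462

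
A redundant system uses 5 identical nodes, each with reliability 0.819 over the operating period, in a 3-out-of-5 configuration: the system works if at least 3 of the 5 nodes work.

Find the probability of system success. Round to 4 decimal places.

0.9556

R = Σ_{i=3}^{5} C(5,i) p^i (1−p)^{5−i} with p = 0.819
C(5,3)·0.819^3·0.181^2 = 0.179974
C(5,4)·0.819^4·0.181^1 = 0.407178
C(5,5)·0.819^5·0.181^0 = 0.368485
Sum = 0.9556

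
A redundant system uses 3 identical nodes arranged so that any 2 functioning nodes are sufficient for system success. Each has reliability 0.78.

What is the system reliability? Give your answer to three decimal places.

0.876

R = Σ_{i=2}^{3} C(3,i) p^i (1−p)^{3−i} with p = 0.78
C(3,2)·0.78^2·0.22^1 = 0.40154
C(3,3)·0.78^3·0.22^0 = 0.47455
Sum = 0.876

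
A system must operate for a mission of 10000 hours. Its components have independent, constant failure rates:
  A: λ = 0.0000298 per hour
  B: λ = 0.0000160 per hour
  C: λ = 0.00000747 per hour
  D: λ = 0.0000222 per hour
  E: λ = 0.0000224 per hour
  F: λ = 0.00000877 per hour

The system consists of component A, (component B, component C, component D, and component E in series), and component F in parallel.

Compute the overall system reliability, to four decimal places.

0.9893

R(A) = exp(−0.0000298 × 10000) = 0.742301
R(B) = exp(−0.0000160 × 10000) = 0.852144
R(C) = exp(−0.00000747 × 10000) = 0.928022
R(D) = exp(−0.0000222 × 10000) = 0.800915
R(E) = exp(−0.0000224 × 10000) = 0.799315
R(F) = exp(−0.00000877 × 10000) = 0.916036
Series (B, C, D, and E): 0.852144 × 0.928022 × 0.800915 × 0.799315 = 0.506262
Parallel (A, [0.506262], and F): 1 − (1 − 0.742301)(1 − 0.506262)(1 − 0.916036) = 0.9893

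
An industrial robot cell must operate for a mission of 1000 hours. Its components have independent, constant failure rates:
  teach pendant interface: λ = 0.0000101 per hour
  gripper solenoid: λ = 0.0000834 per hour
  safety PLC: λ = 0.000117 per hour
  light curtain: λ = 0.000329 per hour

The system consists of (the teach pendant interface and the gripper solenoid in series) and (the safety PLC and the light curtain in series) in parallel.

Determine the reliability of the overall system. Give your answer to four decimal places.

0.9679

R(teach pendant interface) = exp(−0.0000101 × 1000) = 0.989951
R(gripper solenoid) = exp(−0.0000834 × 1000) = 0.919983
R(safety PLC) = exp(−0.000117 × 1000) = 0.889585
R(light curtain) = exp(−0.000329 × 1000) = 0.719643
Series (teach pendant interface and gripper solenoid): 0.989951 × 0.919983 = 0.910738
Series (safety PLC and light curtain): 0.889585 × 0.719643 = 0.640184
Parallel ([0.910738] and [0.640184]): 1 − (1 − 0.910738)(1 − 0.640184) = 0.9679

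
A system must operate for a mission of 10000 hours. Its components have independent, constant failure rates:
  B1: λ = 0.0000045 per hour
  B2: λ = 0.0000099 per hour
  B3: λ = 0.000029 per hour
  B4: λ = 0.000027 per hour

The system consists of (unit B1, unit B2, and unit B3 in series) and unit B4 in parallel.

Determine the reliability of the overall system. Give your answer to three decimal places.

0.917

R(B1) = exp(−0.0000045 × 10000) = 0.95600
R(B2) = exp(−0.0000099 × 10000) = 0.90574
R(B3) = exp(−0.000029 × 10000) = 0.74826
R(B4) = exp(−0.000027 × 10000) = 0.76338
Series (B1, B2, and B3): 0.95600 × 0.90574 × 0.74826 = 0.64791
Parallel ([0.64791] and B4): 1 − (1 − 0.64791)(1 − 0.76338) = 0.917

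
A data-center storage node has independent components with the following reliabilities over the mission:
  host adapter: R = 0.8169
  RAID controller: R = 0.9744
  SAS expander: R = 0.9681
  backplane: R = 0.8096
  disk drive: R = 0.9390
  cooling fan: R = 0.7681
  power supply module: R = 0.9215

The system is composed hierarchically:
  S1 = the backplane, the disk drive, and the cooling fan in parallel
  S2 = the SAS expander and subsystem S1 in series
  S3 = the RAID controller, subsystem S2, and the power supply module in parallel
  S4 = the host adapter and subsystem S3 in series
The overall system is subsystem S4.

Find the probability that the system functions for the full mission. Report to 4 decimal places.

Parallel (backplane, disk drive, and cooling fan): 1 − (1 − 0.809600)(1 − 0.939000)(1 − 0.768100) = 0.997307
Series (SAS expander and [0.997307]): 0.968100 × 0.997307 = 0.965493
Parallel (RAID controller, [0.965493], and power supply module): 1 − (1 − 0.974400)(1 − 0.965493)(1 − 0.921500) = 0.999931
Series (host adapter and [0.999931]): 0.816900 × 0.999931 = 0.8168

0.8168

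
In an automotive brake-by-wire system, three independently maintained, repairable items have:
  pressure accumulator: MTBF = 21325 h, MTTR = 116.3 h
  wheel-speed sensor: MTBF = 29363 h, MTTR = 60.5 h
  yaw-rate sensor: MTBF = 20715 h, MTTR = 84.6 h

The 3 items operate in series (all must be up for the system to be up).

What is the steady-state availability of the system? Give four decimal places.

A(pressure accumulator) = MTBF/(MTBF+MTTR) = 21325/(21325+116.3) = 0.994576
A(wheel-speed sensor) = MTBF/(MTBF+MTTR) = 29363/(29363+60.5) = 0.997944
A(yaw-rate sensor) = MTBF/(MTBF+MTTR) = 20715/(20715+84.6) = 0.995933
Series availability: 0.994576 × 0.997944 × 0.995933 = 0.9885

0.9885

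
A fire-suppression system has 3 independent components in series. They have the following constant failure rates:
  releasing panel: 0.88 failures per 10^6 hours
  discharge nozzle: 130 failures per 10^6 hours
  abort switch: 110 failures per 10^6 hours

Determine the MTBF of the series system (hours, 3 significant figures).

4150

Series of exponential components: λ_sys = Σ λ_i
λ_sys = 0.00000088 + 0.00013 + 0.00011 = 2.4088e-04 /h
MTBF = 1 / λ_sys = 4150 h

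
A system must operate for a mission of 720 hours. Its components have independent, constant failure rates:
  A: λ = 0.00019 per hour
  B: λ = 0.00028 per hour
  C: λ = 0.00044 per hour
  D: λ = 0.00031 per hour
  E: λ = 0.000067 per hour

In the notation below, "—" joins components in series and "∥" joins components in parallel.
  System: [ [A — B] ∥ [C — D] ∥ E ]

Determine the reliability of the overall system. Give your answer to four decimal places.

0.9944

R(A) = exp(−0.00019 × 720) = 0.872145
R(B) = exp(−0.00028 × 720) = 0.817422
R(C) = exp(−0.00044 × 720) = 0.728476
R(D) = exp(−0.00031 × 720) = 0.799955
R(E) = exp(−0.000067 × 720) = 0.952905
Series (A and B): 0.872145 × 0.817422 = 0.712911
Series (C and D): 0.728476 × 0.799955 = 0.582748
Parallel ([0.712911], [0.582748], and E): 1 − (1 − 0.712911)(1 − 0.582748)(1 − 0.952905) = 0.9944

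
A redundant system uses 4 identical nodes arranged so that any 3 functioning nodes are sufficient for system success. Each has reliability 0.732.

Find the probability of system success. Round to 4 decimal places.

0.7076

R = Σ_{i=3}^{4} C(4,i) p^i (1−p)^{4−i} with p = 0.732
C(4,3)·0.732^3·0.268^1 = 0.420463
C(4,4)·0.732^4·0.268^0 = 0.287107
Sum = 0.7076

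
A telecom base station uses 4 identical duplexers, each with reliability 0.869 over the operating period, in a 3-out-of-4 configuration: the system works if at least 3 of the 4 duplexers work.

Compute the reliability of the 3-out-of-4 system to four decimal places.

0.9141

R = Σ_{i=3}^{4} C(4,i) p^i (1−p)^{4−i} with p = 0.869
C(4,3)·0.869^3·0.131^1 = 0.343867
C(4,4)·0.869^4·0.131^0 = 0.570268
Sum = 0.9141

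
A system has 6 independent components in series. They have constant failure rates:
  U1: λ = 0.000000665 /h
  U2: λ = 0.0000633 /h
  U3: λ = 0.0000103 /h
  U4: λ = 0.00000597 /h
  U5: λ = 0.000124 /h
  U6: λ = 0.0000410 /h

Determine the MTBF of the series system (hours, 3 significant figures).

Series of exponential components: λ_sys = Σ λ_i
λ_sys = 0.000000665 + 0.0000633 + 0.0000103 + 0.00000597 + 0.000124 + 0.0000410 = 2.4524e-04 /h
MTBF = 1 / λ_sys = 4080 h

4080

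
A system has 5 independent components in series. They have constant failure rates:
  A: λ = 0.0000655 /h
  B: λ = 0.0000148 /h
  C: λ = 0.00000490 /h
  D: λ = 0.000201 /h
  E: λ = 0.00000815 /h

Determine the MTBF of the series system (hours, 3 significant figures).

3400

Series of exponential components: λ_sys = Σ λ_i
λ_sys = 0.0000655 + 0.0000148 + 0.00000490 + 0.000201 + 0.00000815 = 2.9435e-04 /h
MTBF = 1 / λ_sys = 3400 h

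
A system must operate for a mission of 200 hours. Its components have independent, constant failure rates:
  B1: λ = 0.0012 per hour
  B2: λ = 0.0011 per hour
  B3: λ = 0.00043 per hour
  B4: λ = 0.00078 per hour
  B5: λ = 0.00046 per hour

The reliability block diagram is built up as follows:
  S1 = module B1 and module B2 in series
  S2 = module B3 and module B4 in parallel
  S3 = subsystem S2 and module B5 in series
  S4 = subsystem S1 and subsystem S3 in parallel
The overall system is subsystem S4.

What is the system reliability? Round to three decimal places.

0.964

R(B1) = exp(−0.0012 × 200) = 0.78663
R(B2) = exp(−0.0011 × 200) = 0.80252
R(B3) = exp(−0.00043 × 200) = 0.91759
R(B4) = exp(−0.00078 × 200) = 0.85556
R(B5) = exp(−0.00046 × 200) = 0.91211
Series (B1 and B2): 0.78663 × 0.80252 = 0.63129
Parallel (B3 and B4): 1 − (1 − 0.91759)(1 − 0.85556) = 0.98810
Series ([0.98810] and B5): 0.98810 × 0.91211 = 0.90126
Parallel ([0.63129] and [0.90126]): 1 − (1 − 0.63129)(1 − 0.90126) = 0.964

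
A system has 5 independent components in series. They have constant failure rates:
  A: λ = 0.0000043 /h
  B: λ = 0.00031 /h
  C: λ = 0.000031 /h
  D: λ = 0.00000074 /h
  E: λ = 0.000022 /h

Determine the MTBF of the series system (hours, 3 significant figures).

Series of exponential components: λ_sys = Σ λ_i
λ_sys = 0.0000043 + 0.00031 + 0.000031 + 0.00000074 + 0.000022 = 3.6804e-04 /h
MTBF = 1 / λ_sys = 2720 h

2720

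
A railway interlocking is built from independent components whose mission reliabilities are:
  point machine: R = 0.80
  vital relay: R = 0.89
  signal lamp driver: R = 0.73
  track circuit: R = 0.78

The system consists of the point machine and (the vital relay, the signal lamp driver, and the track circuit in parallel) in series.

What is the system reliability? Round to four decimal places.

Parallel (vital relay, signal lamp driver, and track circuit): 1 − (1 − 0.890000)(1 − 0.730000)(1 − 0.780000) = 0.993466
Series (point machine and [0.993466]): 0.800000 × 0.993466 = 0.7948

0.7948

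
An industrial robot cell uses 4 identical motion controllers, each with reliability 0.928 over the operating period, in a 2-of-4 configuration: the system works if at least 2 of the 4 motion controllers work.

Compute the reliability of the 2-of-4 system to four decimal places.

0.9986

R = Σ_{i=2}^{4} C(4,i) p^i (1−p)^{4−i} with p = 0.928
C(4,2)·0.928^2·0.072^2 = 0.026786
C(4,3)·0.928^3·0.072^1 = 0.230163
C(4,4)·0.928^4·0.072^0 = 0.741638
Sum = 0.9986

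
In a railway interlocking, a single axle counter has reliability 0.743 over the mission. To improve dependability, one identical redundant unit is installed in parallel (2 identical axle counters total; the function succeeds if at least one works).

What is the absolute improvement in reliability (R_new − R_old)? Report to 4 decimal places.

0.1910

R_before = 0.743
R_after = 1 − (1 − 0.743)^2 = 0.9340
ΔR = 0.9340 − 0.743 = 0.1910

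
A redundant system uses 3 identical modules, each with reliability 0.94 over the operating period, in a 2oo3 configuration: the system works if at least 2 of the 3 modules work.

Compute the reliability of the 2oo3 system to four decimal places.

0.9896

R = Σ_{i=2}^{3} C(3,i) p^i (1−p)^{3−i} with p = 0.94
C(3,2)·0.94^2·0.06^1 = 0.159048
C(3,3)·0.94^3·0.06^0 = 0.830584
Sum = 0.9896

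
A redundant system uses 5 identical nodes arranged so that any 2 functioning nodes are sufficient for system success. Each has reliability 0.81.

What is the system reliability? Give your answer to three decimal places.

0.994

R = Σ_{i=2}^{5} C(5,i) p^i (1−p)^{5−i} with p = 0.81
C(5,2)·0.81^2·0.19^3 = 0.04500
C(5,3)·0.81^3·0.19^2 = 0.19185
C(5,4)·0.81^4·0.19^1 = 0.40894
C(5,5)·0.81^5·0.19^0 = 0.34868
Sum = 0.994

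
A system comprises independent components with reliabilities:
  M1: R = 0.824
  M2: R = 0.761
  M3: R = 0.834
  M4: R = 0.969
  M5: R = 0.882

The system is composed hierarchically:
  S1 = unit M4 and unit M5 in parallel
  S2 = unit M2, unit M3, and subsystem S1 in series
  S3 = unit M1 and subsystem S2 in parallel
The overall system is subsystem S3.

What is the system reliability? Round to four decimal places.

Parallel (M4 and M5): 1 − (1 − 0.969000)(1 − 0.882000) = 0.996342
Series (M2, M3, and [0.996342]): 0.761000 × 0.834000 × 0.996342 = 0.632352
Parallel (M1 and [0.632352]): 1 − (1 − 0.824000)(1 − 0.632352) = 0.9353

0.9353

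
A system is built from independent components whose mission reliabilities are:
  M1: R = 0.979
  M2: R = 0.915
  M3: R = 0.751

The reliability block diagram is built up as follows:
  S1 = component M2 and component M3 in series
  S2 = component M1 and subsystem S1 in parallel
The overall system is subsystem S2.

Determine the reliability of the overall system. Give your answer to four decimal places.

0.9934

Series (M2 and M3): 0.915000 × 0.751000 = 0.687165
Parallel (M1 and [0.687165]): 1 − (1 − 0.979000)(1 − 0.687165) = 0.9934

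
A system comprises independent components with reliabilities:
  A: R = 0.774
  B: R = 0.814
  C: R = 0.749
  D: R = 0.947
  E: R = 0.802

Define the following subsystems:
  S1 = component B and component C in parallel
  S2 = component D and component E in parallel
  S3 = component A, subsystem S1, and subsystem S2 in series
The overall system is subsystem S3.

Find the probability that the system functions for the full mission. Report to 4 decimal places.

0.7301

Parallel (B and C): 1 − (1 − 0.814000)(1 − 0.749000) = 0.953314
Parallel (D and E): 1 − (1 − 0.947000)(1 − 0.802000) = 0.989506
Series (A, [0.953314], and [0.989506]): 0.774000 × 0.953314 × 0.989506 = 0.7301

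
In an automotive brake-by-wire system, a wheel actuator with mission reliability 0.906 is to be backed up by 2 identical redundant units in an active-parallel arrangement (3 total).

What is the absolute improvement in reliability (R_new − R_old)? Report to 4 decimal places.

R_before = 0.906
R_after = 1 − (1 − 0.906)^3 = 0.9992
ΔR = 0.9992 − 0.906 = 0.0932

0.0932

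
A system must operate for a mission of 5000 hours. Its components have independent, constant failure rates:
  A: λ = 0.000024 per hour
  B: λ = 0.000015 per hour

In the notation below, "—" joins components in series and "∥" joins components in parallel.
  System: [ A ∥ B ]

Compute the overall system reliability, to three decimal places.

R(A) = exp(−0.000024 × 5000) = 0.88692
R(B) = exp(−0.000015 × 5000) = 0.92774
Parallel (A and B): 1 − (1 − 0.88692)(1 − 0.92774) = 0.992

0.992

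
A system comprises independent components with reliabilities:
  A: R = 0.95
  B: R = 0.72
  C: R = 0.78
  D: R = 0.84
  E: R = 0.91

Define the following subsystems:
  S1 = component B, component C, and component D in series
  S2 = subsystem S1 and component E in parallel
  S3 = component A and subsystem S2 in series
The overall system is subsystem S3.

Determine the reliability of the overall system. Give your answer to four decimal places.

0.9048

Series (B, C, and D): 0.720000 × 0.780000 × 0.840000 = 0.471744
Parallel ([0.471744] and E): 1 − (1 − 0.471744)(1 − 0.910000) = 0.952457
Series (A and [0.952457]): 0.950000 × 0.952457 = 0.9048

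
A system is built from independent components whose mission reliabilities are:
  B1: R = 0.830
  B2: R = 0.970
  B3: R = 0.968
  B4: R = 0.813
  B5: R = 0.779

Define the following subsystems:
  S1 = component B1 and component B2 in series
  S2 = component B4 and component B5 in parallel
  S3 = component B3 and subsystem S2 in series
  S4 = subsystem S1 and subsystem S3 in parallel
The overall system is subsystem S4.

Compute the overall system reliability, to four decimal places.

0.9860

Series (B1 and B2): 0.830000 × 0.970000 = 0.805100
Parallel (B4 and B5): 1 − (1 − 0.813000)(1 − 0.779000) = 0.958673
Series (B3 and [0.958673]): 0.968000 × 0.958673 = 0.927995
Parallel ([0.805100] and [0.927995]): 1 − (1 − 0.805100)(1 − 0.927995) = 0.9860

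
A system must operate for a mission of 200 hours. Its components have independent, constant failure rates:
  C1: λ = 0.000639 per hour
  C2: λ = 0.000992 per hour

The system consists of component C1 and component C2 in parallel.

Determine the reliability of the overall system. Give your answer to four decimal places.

0.9784

R(C1) = exp(−0.000639 × 200) = 0.880029
R(C2) = exp(−0.000992 × 200) = 0.820042
Parallel (C1 and C2): 1 − (1 − 0.880029)(1 − 0.820042) = 0.9784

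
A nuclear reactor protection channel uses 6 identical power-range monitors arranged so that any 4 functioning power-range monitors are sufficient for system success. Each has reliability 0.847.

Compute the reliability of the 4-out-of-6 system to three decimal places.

R = Σ_{i=4}^{6} C(6,i) p^i (1−p)^{6−i} with p = 0.847
C(6,4)·0.847^4·0.153^2 = 0.18072
C(6,5)·0.847^5·0.153^1 = 0.40018
C(6,6)·0.847^6·0.153^0 = 0.36923
Sum = 0.950

0.950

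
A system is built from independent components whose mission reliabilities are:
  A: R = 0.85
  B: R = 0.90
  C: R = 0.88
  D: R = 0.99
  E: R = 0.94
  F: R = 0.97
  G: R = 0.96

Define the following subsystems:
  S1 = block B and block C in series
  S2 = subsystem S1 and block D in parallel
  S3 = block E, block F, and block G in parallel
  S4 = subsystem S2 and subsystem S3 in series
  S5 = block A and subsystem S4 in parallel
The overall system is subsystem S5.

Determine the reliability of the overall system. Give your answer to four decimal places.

0.9997

Series (B and C): 0.900000 × 0.880000 = 0.792000
Parallel ([0.792000] and D): 1 − (1 − 0.792000)(1 − 0.990000) = 0.997920
Parallel (E, F, and G): 1 − (1 − 0.940000)(1 − 0.970000)(1 − 0.960000) = 0.999928
Series ([0.997920] and [0.999928]): 0.997920 × 0.999928 = 0.997848
Parallel (A and [0.997848]): 1 − (1 − 0.850000)(1 − 0.997848) = 0.9997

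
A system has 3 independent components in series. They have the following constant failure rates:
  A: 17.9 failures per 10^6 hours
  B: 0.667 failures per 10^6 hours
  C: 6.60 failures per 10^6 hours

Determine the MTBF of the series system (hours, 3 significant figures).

Series of exponential components: λ_sys = Σ λ_i
λ_sys = 0.0000179 + 0.000000667 + 0.00000660 = 2.5167e-05 /h
MTBF = 1 / λ_sys = 39700 h

39700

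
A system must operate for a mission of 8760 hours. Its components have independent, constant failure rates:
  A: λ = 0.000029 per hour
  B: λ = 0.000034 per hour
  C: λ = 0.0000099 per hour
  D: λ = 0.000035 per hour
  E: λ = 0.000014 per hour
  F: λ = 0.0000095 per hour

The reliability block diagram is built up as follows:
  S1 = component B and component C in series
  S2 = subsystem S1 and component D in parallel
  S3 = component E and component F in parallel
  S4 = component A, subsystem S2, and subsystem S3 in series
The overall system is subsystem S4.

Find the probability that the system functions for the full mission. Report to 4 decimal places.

R(A) = exp(−0.000029 × 8760) = 0.775661
R(B) = exp(−0.000034 × 8760) = 0.742420
R(C) = exp(−0.0000099 × 8760) = 0.916930
R(D) = exp(−0.000035 × 8760) = 0.735945
R(E) = exp(−0.000014 × 8760) = 0.884582
R(F) = exp(−0.0000095 × 8760) = 0.920149
Series (B and C): 0.742420 × 0.916930 = 0.680747
Parallel ([0.680747] and D): 1 − (1 − 0.680747)(1 − 0.735945) = 0.915700
Parallel (E and F): 1 − (1 − 0.884582)(1 − 0.920149) = 0.990784
Series (A, [0.915700], and [0.990784]): 0.775661 × 0.915700 × 0.990784 = 0.7037

0.7037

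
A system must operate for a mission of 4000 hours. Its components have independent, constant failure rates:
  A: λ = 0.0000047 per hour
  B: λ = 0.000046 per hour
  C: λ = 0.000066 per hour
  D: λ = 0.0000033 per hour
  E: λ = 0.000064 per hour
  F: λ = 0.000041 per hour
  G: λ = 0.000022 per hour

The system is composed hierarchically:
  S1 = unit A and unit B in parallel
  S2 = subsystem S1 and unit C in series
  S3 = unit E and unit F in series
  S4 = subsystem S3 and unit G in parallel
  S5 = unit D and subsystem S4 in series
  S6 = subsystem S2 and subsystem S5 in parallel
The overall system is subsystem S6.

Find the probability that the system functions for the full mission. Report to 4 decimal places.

0.9902

R(A) = exp(−0.0000047 × 4000) = 0.981376
R(B) = exp(−0.000046 × 4000) = 0.831936
R(C) = exp(−0.000066 × 4000) = 0.767974
R(D) = exp(−0.0000033 × 4000) = 0.986887
R(E) = exp(−0.000064 × 4000) = 0.774142
R(F) = exp(−0.000041 × 4000) = 0.848742
R(G) = exp(−0.000022 × 4000) = 0.915761
Parallel (A and B): 1 − (1 − 0.981376)(1 − 0.831936) = 0.996870
Series ([0.996870] and C): 0.996870 × 0.767974 = 0.765570
Series (E and F): 0.774142 × 0.848742 = 0.657047
Parallel ([0.657047] and G): 1 − (1 − 0.657047)(1 − 0.915761) = 0.971110
Series (D and [0.971110]): 0.986887 × 0.971110 = 0.958376
Parallel ([0.765570] and [0.958376]): 1 − (1 − 0.765570)(1 − 0.958376) = 0.9902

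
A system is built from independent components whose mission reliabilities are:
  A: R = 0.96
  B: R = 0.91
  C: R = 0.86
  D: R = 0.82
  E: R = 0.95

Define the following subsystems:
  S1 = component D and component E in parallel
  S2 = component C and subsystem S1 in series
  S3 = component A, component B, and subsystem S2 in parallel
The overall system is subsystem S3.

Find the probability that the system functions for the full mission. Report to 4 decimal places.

Parallel (D and E): 1 − (1 − 0.820000)(1 − 0.950000) = 0.991000
Series (C and [0.991000]): 0.860000 × 0.991000 = 0.852260
Parallel (A, B, and [0.852260]): 1 − (1 − 0.960000)(1 − 0.910000)(1 − 0.852260) = 0.9995

0.9995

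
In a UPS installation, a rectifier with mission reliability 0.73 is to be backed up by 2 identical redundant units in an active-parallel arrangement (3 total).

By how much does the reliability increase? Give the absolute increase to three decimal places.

R_before = 0.73
R_after = 1 − (1 − 0.73)^3 = 0.980
ΔR = 0.980 − 0.73 = 0.250

0.250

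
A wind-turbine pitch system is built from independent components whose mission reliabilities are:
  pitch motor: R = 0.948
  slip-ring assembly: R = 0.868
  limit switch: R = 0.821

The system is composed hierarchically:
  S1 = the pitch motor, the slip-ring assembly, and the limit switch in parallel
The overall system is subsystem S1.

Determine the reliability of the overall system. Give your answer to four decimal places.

0.9988

Parallel (pitch motor, slip-ring assembly, and limit switch): 1 − (1 − 0.948000)(1 − 0.868000)(1 − 0.821000) = 0.9988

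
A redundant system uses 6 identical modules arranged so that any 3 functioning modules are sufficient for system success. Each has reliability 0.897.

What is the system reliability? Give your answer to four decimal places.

0.9986

R = Σ_{i=3}^{6} C(6,i) p^i (1−p)^{6−i} with p = 0.897
C(6,3)·0.897^3·0.103^3 = 0.015773
C(6,4)·0.897^4·0.103^2 = 0.103023
C(6,5)·0.897^5·0.103^1 = 0.358881
C(6,6)·0.897^6·0.103^0 = 0.520900
Sum = 0.9986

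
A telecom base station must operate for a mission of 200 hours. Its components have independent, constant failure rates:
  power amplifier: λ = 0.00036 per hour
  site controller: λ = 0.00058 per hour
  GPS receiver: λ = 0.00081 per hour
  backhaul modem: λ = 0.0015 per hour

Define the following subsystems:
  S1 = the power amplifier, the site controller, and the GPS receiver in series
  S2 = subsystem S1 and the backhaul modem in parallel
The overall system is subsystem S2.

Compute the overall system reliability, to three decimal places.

0.923

R(power amplifier) = exp(−0.00036 × 200) = 0.93053
R(site controller) = exp(−0.00058 × 200) = 0.89048
R(GPS receiver) = exp(−0.00081 × 200) = 0.85044
R(backhaul modem) = exp(−0.0015 × 200) = 0.74082
Series (power amplifier, site controller, and GPS receiver): 0.93053 × 0.89048 × 0.85044 = 0.70469
Parallel ([0.70469] and backhaul modem): 1 − (1 − 0.70469)(1 − 0.74082) = 0.923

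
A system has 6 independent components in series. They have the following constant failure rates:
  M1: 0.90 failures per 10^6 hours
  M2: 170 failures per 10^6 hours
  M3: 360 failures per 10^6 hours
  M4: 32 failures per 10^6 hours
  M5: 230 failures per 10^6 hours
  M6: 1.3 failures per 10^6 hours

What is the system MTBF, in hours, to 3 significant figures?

Series of exponential components: λ_sys = Σ λ_i
λ_sys = 0.00000090 + 0.00017 + 0.00036 + 0.000032 + 0.00023 + 0.0000013 = 7.9420e-04 /h
MTBF = 1 / λ_sys = 1260 h

1260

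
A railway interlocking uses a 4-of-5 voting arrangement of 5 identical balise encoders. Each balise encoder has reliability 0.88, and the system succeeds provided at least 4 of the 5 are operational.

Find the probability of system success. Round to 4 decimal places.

0.8875

R = Σ_{i=4}^{5} C(5,i) p^i (1−p)^{5−i} with p = 0.88
C(5,4)·0.88^4·0.12^1 = 0.359817
C(5,5)·0.88^5·0.12^0 = 0.527732
Sum = 0.8875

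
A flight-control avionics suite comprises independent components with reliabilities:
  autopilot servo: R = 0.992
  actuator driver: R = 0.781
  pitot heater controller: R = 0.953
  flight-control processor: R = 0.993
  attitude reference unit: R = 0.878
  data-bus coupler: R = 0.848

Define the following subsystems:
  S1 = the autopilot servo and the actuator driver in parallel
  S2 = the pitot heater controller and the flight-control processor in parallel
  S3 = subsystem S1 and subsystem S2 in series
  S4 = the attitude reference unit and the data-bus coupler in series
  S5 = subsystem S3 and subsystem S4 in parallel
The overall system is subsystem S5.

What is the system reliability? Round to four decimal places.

Parallel (autopilot servo and actuator driver): 1 − (1 − 0.992000)(1 − 0.781000) = 0.998248
Parallel (pitot heater controller and flight-control processor): 1 − (1 − 0.953000)(1 − 0.993000) = 0.999671
Series ([0.998248] and [0.999671]): 0.998248 × 0.999671 = 0.997920
Series (attitude reference unit and data-bus coupler): 0.878000 × 0.848000 = 0.744544
Parallel ([0.997920] and [0.744544]): 1 − (1 − 0.997920)(1 − 0.744544) = 0.9995

0.9995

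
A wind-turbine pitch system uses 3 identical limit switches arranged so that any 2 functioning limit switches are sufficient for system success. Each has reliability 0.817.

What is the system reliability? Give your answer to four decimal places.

0.9118

R = Σ_{i=2}^{3} C(3,i) p^i (1−p)^{3−i} with p = 0.817
C(3,2)·0.817^2·0.183^1 = 0.366451
C(3,3)·0.817^3·0.183^0 = 0.545339
Sum = 0.9118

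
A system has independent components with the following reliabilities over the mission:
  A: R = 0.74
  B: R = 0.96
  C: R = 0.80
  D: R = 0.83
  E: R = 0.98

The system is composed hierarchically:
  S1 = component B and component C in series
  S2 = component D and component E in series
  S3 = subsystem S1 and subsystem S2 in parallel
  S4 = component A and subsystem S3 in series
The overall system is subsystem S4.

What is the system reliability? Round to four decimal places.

Series (B and C): 0.960000 × 0.800000 = 0.768000
Series (D and E): 0.830000 × 0.980000 = 0.813400
Parallel ([0.768000] and [0.813400]): 1 − (1 − 0.768000)(1 − 0.813400) = 0.956709
Series (A and [0.956709]): 0.740000 × 0.956709 = 0.7080

0.7080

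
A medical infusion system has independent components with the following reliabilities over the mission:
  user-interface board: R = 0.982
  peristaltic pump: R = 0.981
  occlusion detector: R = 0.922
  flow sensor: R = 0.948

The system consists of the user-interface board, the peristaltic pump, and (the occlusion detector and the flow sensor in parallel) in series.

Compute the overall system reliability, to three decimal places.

0.959

Parallel (occlusion detector and flow sensor): 1 − (1 − 0.92200)(1 − 0.94800) = 0.99594
Series (user-interface board, peristaltic pump, and [0.99594]): 0.98200 × 0.98100 × 0.99594 = 0.959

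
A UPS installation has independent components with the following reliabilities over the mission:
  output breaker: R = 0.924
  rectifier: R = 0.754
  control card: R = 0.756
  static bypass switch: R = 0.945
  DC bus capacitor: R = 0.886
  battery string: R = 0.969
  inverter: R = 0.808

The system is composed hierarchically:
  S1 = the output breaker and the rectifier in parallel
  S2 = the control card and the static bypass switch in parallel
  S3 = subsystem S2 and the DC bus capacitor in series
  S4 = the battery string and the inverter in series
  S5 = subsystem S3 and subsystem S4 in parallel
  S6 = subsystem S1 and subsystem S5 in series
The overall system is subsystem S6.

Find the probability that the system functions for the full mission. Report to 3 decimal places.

0.954

Parallel (output breaker and rectifier): 1 − (1 − 0.92400)(1 − 0.75400) = 0.98130
Parallel (control card and static bypass switch): 1 − (1 − 0.75600)(1 − 0.94500) = 0.98658
Series ([0.98658] and DC bus capacitor): 0.98658 × 0.88600 = 0.87411
Series (battery string and inverter): 0.96900 × 0.80800 = 0.78295
Parallel ([0.87411] and [0.78295]): 1 − (1 − 0.87411)(1 − 0.78295) = 0.97268
Series ([0.98130] and [0.97268]): 0.98130 × 0.97268 = 0.954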